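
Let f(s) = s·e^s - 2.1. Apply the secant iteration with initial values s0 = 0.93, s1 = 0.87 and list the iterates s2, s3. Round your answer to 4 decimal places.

f(0.93) = 0.257094, f(0.87) = -0.023388
s2 = 0.870000 − (-0.023388)·(0.870000 − 0.930000) / (-0.023388 − 0.257094) = 0.870000 − (0.001403)/(-0.280481) = 0.875003
f(0.875003) = -0.000971
s3 = 0.875003 − (-0.000971)·(0.875003 − 0.870000) / (-0.000971 − (-0.023388)) = 0.875003 − (-0.000005)/(0.022417) = 0.875220

0.8750, 0.8752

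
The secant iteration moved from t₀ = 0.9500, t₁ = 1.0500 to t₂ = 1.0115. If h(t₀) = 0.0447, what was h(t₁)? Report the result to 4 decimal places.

The secant line through (0.9500, 0.0447) and (1.0500, h(t₁)) crosses zero at t₂ = 1.0115.
So (0.9500, 0.0447), (1.0500, h(t₁)), (1.0115, 0) are collinear:
h(t₁) = 0.0447 · (1.0500 − 1.0115) / (0.9500 − 1.0115) = 0.0447 · (0.038500)/(-0.061500) = -0.027983

-0.0280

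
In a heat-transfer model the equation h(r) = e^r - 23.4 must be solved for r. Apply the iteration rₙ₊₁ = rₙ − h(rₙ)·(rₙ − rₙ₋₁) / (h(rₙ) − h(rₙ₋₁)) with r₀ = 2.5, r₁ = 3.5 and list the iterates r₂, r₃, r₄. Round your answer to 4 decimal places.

h(2.5) = -11.217506, h(3.5) = 9.715452
r₂ = 3.500000 − 9.715452·(3.500000 − 2.500000) / (9.715452 − (-11.217506)) = 3.500000 − (9.715452)/(20.932958) = 3.035878
h(3.035878) = -2.580756
r₃ = 3.035878 − (-2.580756)·(3.035878 − 3.500000) / (-2.580756 − 9.715452) = 3.035878 − (1.197787)/(-12.296208) = 3.133289
h(3.133289) = -0.450669
r₄ = 3.133289 − (-0.450669)·(3.133289 − 3.035878) / (-0.450669 − (-2.580756)) = 3.133289 − (-0.043900)/(2.130087) = 3.153898

3.0359, 3.1333, 3.1539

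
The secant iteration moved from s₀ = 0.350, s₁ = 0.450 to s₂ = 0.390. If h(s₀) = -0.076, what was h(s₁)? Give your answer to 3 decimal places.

The secant line through (0.350, -0.076) and (0.450, h(s₁)) crosses zero at s₂ = 0.390.
So (0.350, -0.076), (0.450, h(s₁)), (0.390, 0) are collinear:
h(s₁) = -0.076 · (0.450 − 0.390) / (0.350 − 0.390) = -0.076 · (0.06000)/(-0.04000) = 0.11400

0.114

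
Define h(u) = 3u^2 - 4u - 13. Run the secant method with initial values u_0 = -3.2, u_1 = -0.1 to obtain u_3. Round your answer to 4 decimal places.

-1.8189

h(-3.2) = 30.520000, h(-0.1) = -12.570000
u_2 = -0.100000 − (-12.570000)·(-0.100000 − (-3.200000)) / (-12.570000 − 30.520000) = -0.100000 − (-38.967000)/(-43.090000) = -1.004317
h(-1.004317) = -5.956779
u_3 = -1.004317 − (-5.956779)·(-1.004317 − (-0.100000)) / (-5.956779 − (-12.570000)) = -1.004317 − (5.386813)/(6.613221) = -1.818869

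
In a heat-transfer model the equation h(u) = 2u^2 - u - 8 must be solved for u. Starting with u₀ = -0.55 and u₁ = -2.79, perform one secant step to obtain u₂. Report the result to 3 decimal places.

h(-0.55) = -6.84500, h(-2.79) = 10.35820
u₂ = -2.79000 − 10.35820·(-2.79000 − (-0.55000)) / (10.35820 − (-6.84500)) = -2.79000 − (-23.20237)/(17.20320) = -1.44128

-1.441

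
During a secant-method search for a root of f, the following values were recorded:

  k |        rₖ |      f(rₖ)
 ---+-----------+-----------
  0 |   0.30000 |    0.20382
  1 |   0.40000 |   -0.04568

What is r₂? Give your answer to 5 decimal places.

0.38169

r₂ = 0.40000 − (-0.04568)·(0.40000 − 0.30000) / (-0.04568 − 0.20382)
   = 0.40000 − (-0.0045680)/(-0.2495000) = 0.3816914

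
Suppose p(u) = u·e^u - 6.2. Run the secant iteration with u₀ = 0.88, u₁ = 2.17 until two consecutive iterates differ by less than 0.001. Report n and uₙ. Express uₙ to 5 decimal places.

p(0.88) = -4.0784083, p(2.17) = 12.8054764
u₂ = 2.1700000 − 12.8054764·(1.2900000)/(16.8838846) = 1.1916076;  |Δ| = 0.9783924
p(1.1916076) = -2.2767872
u₃ = 1.1916076 − (-2.2767872)·(-0.9783924)/(-15.0822636) = 1.3393037;  |Δ| = 0.1476961
p(1.3393037) = -1.0887013
u₄ = 1.3393037 − (-1.0887013)·(0.1476961)/(1.1880859) = 1.4746448;  |Δ| = 0.1353412
p(1.4746448) = 0.2434365
u₅ = 1.4746448 − 0.2434365·(0.1353412)/(1.3321378) = 1.4499124;  |Δ| = 0.0247324
p(1.4499124) = -0.0193985
u₆ = 1.4499124 − (-0.0193985)·(-0.0247324)/(-0.2628350) = 1.4517378;  |Δ| = 0.0018254
p(1.4517378) = -0.0003110
u₇ = 1.4517378 − (-0.0003110)·(0.0018254)/(0.0190875) = 1.4517675;  |Δ| = 0.0000297
|u₇ − u₆| = 0.0000297 < 0.001

n = 7, uₙ = 1.45177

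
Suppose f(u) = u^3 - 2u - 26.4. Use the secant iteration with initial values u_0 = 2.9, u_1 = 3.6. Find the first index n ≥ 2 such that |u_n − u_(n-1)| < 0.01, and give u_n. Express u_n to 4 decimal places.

n = 4, u_n = 3.2012

f(2.9) = -7.811000, f(3.6) = 13.056000
u_2 = 3.600000 − 13.056000·(0.700000)/(20.867000) = 3.162026;  |Δ| = 0.437974
f(3.162026) = -1.108820
u_3 = 3.162026 − (-1.108820)·(-0.437974)/(-14.164820) = 3.196311;  |Δ| = 0.034285
f(3.196311) = -0.137826
u_4 = 3.196311 − (-0.137826)·(0.034285)/(0.970994) = 3.201177;  |Δ| = 0.004866
|u_4 − u_3| = 0.004866 < 0.01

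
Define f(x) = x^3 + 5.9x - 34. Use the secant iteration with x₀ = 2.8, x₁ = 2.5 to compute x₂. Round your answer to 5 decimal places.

2.63431

f(2.8) = 4.4720000, f(2.5) = -3.6250000
x₂ = 2.5000000 − (-3.6250000)·(2.5000000 − 2.8000000) / (-3.6250000 − 4.4720000) = 2.5000000 − (1.0875000)/(-8.0970000) = 2.6343090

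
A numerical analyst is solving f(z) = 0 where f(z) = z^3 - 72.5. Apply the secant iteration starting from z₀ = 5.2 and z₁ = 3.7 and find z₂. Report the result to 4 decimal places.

4.0643

f(5.2) = 68.108000, f(3.7) = -21.847000
z₂ = 3.700000 − (-21.847000)·(3.700000 − 5.200000) / (-21.847000 − 68.108000) = 3.700000 − (32.770500)/(-89.955000) = 4.064299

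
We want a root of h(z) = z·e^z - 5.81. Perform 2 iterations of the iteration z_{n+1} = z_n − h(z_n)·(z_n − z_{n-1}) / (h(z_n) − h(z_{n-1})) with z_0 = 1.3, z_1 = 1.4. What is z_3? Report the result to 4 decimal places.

1.4135

h(1.3) = -1.039914, h(1.4) = -0.132720
z_2 = 1.400000 − (-0.132720)·(1.400000 − 1.300000) / (-0.132720 − (-1.039914)) = 1.400000 − (-0.013272)/(0.907194) = 1.414630
h(1.414630) = 0.011148
z_3 = 1.414630 − 0.011148·(1.414630 − 1.400000) / (0.011148 − (-0.132720)) = 1.414630 − (0.000163)/(0.143868) = 1.413496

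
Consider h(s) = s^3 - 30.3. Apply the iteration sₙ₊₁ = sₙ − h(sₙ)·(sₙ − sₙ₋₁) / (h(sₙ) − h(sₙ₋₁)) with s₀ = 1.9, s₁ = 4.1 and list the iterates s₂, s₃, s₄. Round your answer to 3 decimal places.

2.731, 3.011, 3.132

h(1.9) = -23.44100, h(4.1) = 38.62100
s₂ = 4.10000 − 38.62100·(4.10000 − 1.90000) / (38.62100 − (-23.44100)) = 4.10000 − (84.96620)/(62.06200) = 2.73095
h(2.73095) = -9.93241
s₃ = 2.73095 − (-9.93241)·(2.73095 − 4.10000) / (-9.93241 − 38.62100) = 2.73095 − (13.59801)/(-48.55341) = 3.01101
h(3.01101) = -3.00166
s₄ = 3.01101 − (-3.00166)·(3.01101 − 2.73095) / (-3.00166 − (-9.93241)) = 3.01101 − (-0.84065)/(6.93076) = 3.13230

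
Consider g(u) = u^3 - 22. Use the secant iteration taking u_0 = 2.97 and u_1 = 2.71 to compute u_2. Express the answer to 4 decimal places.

2.7966

g(2.97) = 4.198073, g(2.71) = -2.097489
u_2 = 2.710000 − (-2.097489)·(2.710000 − 2.970000) / (-2.097489 − 4.198073) = 2.710000 − (0.545347)/(-6.295562) = 2.796624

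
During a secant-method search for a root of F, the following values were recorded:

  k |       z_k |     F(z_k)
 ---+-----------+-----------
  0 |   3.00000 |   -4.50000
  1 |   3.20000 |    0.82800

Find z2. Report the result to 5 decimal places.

3.16892

z2 = 3.20000 − 0.82800·(3.20000 − 3.00000) / (0.82800 − (-4.50000))
   = 3.20000 − (0.1656000)/(5.3280000) = 3.1689189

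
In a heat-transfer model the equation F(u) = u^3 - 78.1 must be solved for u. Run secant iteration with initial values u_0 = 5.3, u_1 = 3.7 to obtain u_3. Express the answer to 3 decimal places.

4.294

F(5.3) = 70.77700, F(3.7) = -27.44700
u_2 = 3.70000 − (-27.44700)·(3.70000 − 5.30000) / (-27.44700 − 70.77700) = 3.70000 − (43.91520)/(-98.22400) = 4.14709
F(4.14709) = -6.77675
u_3 = 4.14709 − (-6.77675)·(4.14709 − 3.70000) / (-6.77675 − (-27.44700)) = 4.14709 − (-3.02983)/(20.67025) = 4.29367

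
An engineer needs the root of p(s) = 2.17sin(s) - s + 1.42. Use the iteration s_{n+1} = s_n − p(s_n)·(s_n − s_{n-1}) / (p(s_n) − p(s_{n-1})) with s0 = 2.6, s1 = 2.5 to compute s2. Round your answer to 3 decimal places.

2.578

p(2.6) = -0.06136, p(2.5) = 0.21868
s2 = 2.50000 − 0.21868·(2.50000 − 2.60000) / (0.21868 − (-0.06136)) = 2.50000 − (-0.02187)/(0.28005) = 2.57809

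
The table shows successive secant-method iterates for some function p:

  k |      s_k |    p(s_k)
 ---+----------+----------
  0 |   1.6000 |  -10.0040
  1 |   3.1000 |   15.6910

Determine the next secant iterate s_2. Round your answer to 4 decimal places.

2.1840

s_2 = 3.1000 − 15.6910·(3.1000 − 1.6000) / (15.6910 − (-10.0040))
   = 3.1000 − (23.536500)/(25.695000) = 2.184005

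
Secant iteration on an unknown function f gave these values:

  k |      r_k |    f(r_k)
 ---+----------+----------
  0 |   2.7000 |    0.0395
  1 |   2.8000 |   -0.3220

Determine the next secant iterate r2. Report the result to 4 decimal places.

2.7109

r2 = 2.8000 − (-0.3220)·(2.8000 − 2.7000) / (-0.3220 − 0.0395)
   = 2.8000 − (-0.032200)/(-0.361500) = 2.710927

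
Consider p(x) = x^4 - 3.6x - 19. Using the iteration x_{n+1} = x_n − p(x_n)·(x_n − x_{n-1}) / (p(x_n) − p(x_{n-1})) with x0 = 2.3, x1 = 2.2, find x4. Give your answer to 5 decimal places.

2.28420

p(2.3) = 0.7041000, p(2.2) = -3.4944000
x2 = 2.2000000 − (-3.4944000)·(2.2000000 − 2.3000000) / (-3.4944000 − 0.7041000) = 2.2000000 − (0.3494400)/(-4.1985000) = 2.2832297
p(2.2832297) = -0.0428194
x3 = 2.2832297 − (-0.0428194)·(2.2832297 − 2.2000000) / (-0.0428194 − (-3.4944000)) = 2.2832297 − (-0.0035639)/(3.4515806) = 2.2842623
p(2.2842623) = 0.0026566
x4 = 2.2842623 − 0.0026566·(2.2842623 − 2.2832297) / (0.0026566 − (-0.0428194)) = 2.2842623 − (0.0000027)/(0.0454761) = 2.2842019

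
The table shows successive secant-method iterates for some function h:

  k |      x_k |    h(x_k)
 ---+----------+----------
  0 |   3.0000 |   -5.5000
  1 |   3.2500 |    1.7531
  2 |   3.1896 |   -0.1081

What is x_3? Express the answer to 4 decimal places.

x_3 = 3.1896 − (-0.1081)·(3.1896 − 3.2500) / (-0.1081 − 1.7531)
   = 3.1896 − (0.006529)/(-1.861200) = 3.193108

3.1931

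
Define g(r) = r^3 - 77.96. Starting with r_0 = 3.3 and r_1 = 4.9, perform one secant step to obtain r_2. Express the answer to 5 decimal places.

g(3.3) = -42.0230000, g(4.9) = 39.6890000
r_2 = 4.9000000 − 39.6890000·(4.9000000 − 3.3000000) / (39.6890000 − (-42.0230000)) = 4.9000000 − (63.5024000)/(81.7120000) = 4.1228510

4.12285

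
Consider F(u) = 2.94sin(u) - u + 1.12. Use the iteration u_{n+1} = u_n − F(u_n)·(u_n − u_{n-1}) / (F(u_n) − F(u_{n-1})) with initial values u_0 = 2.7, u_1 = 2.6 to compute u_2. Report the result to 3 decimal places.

F(2.7) = -0.32350, F(2.6) = 0.03557
u_2 = 2.60000 − 0.03557·(2.60000 − 2.70000) / (0.03557 − (-0.32350)) = 2.60000 − (-0.00356)/(0.35908) = 2.60991

2.610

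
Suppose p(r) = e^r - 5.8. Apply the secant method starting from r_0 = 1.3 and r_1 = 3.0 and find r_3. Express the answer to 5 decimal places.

1.63747

p(1.3) = -2.1307033, p(3.0) = 14.2855369
r_2 = 3.0000000 − 14.2855369·(3.0000000 − 1.3000000) / (14.2855369 − (-2.1307033)) = 3.0000000 − (24.2854128)/(16.4162403) = 1.5206471
p(1.5206471) = -1.2248152
r_3 = 1.5206471 − (-1.2248152)·(1.5206471 − 3.0000000) / (-1.2248152 − 14.2855369) = 1.5206471 − (1.8119339)/(-15.5103521) = 1.6374680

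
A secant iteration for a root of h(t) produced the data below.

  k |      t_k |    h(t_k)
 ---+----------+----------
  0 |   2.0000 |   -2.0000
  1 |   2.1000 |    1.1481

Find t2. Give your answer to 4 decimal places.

t2 = 2.1000 − 1.1481·(2.1000 − 2.0000) / (1.1481 − (-2.0000))
   = 2.1000 − (0.114810)/(3.148100) = 2.063530

2.0635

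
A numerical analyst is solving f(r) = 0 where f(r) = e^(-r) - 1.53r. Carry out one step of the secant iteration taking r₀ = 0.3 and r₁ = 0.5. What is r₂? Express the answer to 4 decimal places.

0.4280

f(0.3) = 0.281818, f(0.5) = -0.158469
r₂ = 0.500000 − (-0.158469)·(0.500000 − 0.300000) / (-0.158469 − 0.281818) = 0.500000 − (-0.031694)/(-0.440288) = 0.428016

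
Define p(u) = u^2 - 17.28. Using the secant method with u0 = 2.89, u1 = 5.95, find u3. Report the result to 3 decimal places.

4.110

p(2.89) = -8.92790, p(5.95) = 18.12250
u2 = 5.95000 − 18.12250·(5.95000 − 2.89000) / (18.12250 − (-8.92790)) = 5.95000 − (55.45485)/(27.05040) = 3.89994
p(3.89994) = -2.07044
u3 = 3.89994 − (-2.07044)·(3.89994 − 5.95000) / (-2.07044 − 18.12250) = 3.89994 − (4.24452)/(-20.19294) = 4.11014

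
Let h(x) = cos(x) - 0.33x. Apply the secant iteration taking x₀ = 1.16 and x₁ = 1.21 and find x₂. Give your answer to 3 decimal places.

h(1.16) = 0.01654, h(1.21) = -0.04628
x₂ = 1.21000 − (-0.04628)·(1.21000 − 1.16000) / (-0.04628 − 0.01654) = 1.21000 − (-0.00231)/(-0.06282) = 1.17316

1.173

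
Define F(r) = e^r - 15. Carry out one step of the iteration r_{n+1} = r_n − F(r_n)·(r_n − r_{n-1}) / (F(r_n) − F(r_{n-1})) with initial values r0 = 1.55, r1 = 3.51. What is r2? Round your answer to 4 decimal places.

2.2517

F(1.55) = -10.288530, F(3.51) = 18.448268
r2 = 3.510000 − 18.448268·(3.510000 − 1.550000) / (18.448268 − (-10.288530)) = 3.510000 − (36.158605)/(28.736798) = 2.251732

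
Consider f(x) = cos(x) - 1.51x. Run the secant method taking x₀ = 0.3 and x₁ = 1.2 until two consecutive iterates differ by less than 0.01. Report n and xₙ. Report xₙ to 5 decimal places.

n = 4, xₙ = 0.56083

f(0.3) = 0.5023365, f(1.2) = -1.4496422
x₂ = 1.2000000 − (-1.4496422)·(0.9000000)/(-1.9519787) = 0.5316126;  |Δ| = 0.6683874
f(0.5316126) = 0.0592557
x₃ = 0.5316126 − 0.0592557·(-0.6683874)/(1.5088980) = 0.5578607;  |Δ| = 0.0262482
f(0.5578607) = 0.0060198
x₄ = 0.5578607 − 0.0060198·(0.0262482)/(-0.0532359) = 0.5608288;  |Δ| = 0.0029681
|x₄ − x₃| = 0.0029681 < 0.01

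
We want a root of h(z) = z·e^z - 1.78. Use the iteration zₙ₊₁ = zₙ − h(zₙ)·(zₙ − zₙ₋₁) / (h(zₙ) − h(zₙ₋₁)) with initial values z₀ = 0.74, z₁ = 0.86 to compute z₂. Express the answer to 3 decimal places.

h(0.74) = -0.22901, h(0.86) = 0.25232
z₂ = 0.86000 − 0.25232·(0.86000 − 0.74000) / (0.25232 − (-0.22901)) = 0.86000 − (0.03028)/(0.48133) = 0.79709

0.797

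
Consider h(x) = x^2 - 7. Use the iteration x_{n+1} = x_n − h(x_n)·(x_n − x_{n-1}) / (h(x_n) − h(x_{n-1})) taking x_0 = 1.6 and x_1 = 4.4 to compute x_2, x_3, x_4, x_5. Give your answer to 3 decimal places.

h(1.6) = -4.44000, h(4.4) = 12.36000
x_2 = 4.40000 − 12.36000·(4.40000 − 1.60000) / (12.36000 − (-4.44000)) = 4.40000 − (34.60800)/(16.80000) = 2.34000
h(2.34000) = -1.52440
x_3 = 2.34000 − (-1.52440)·(2.34000 − 4.40000) / (-1.52440 − 12.36000) = 2.34000 − (3.14026)/(-13.88440) = 2.56617
h(2.56617) = -0.41476
x_4 = 2.56617 − (-0.41476)·(2.56617 − 2.34000) / (-0.41476 − (-1.52440)) = 2.56617 − (-0.09381)/(1.10964) = 2.65071
h(2.65071) = 0.02627
x_5 = 2.65071 − 0.02627·(2.65071 − 2.56617) / (0.02627 − (-0.41476)) = 2.65071 − (0.00222)/(0.44103) = 2.64568

2.340, 2.566, 2.651, 2.646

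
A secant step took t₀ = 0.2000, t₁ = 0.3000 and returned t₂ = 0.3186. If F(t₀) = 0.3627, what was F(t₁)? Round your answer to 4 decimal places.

The secant line through (0.2000, 0.3627) and (0.3000, F(t₁)) crosses zero at t₂ = 0.3186.
So (0.2000, 0.3627), (0.3000, F(t₁)), (0.3186, 0) are collinear:
F(t₁) = 0.3627 · (0.3000 − 0.3186) / (0.2000 − 0.3186) = 0.3627 · (-0.018600)/(-0.118600) = 0.056882

0.0569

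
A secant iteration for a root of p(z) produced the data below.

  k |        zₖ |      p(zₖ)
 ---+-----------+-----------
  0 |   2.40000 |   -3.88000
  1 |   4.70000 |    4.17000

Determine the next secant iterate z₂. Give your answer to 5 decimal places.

3.50857

z₂ = 4.70000 − 4.17000·(4.70000 − 2.40000) / (4.17000 − (-3.88000))
   = 4.70000 − (9.5910000)/(8.0500000) = 3.5085714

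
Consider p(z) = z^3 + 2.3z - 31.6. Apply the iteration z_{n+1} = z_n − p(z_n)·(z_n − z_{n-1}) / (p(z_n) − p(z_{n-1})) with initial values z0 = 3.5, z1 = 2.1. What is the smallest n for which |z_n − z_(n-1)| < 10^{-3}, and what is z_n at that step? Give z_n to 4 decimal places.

n = 6, z_n = 2.9195

p(3.5) = 19.325000, p(2.1) = -17.509000
z2 = 2.100000 − (-17.509000)·(-1.400000)/(-36.834000) = 2.765488;  |Δ| = 0.665488
p(2.765488) = -4.089126
z3 = 2.765488 − (-4.089126)·(0.665488)/(13.419874) = 2.968267;  |Δ| = 0.202779
p(2.968267) = 1.379259
z4 = 2.968267 − 1.379259·(0.202779)/(5.468385) = 2.917121;  |Δ| = 0.051146
p(2.917121) = -0.067091
z5 = 2.917121 − (-0.067091)·(-0.051146)/(-1.446350) = 2.919494;  |Δ| = 0.002372
p(2.919494) = -0.001019
z6 = 2.919494 − (-0.001019)·(0.002372)/(0.066072) = 2.919531;  |Δ| = 0.000037
|z6 − z5| = 0.000037 < 10^{-3}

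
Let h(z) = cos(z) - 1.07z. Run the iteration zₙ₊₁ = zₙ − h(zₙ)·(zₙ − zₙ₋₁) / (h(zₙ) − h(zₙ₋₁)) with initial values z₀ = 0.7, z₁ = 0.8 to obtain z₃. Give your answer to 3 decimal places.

h(0.7) = 0.01584, h(0.8) = -0.15929
z₂ = 0.80000 − (-0.15929)·(0.80000 − 0.70000) / (-0.15929 − 0.01584) = 0.80000 − (-0.01593)/(-0.17514) = 0.70905
h(0.70905) = 0.00030
z₃ = 0.70905 − 0.00030·(0.70905 − 0.80000) / (0.00030 − (-0.15929)) = 0.70905 − (-0.00003)/(0.15960) = 0.70922

0.709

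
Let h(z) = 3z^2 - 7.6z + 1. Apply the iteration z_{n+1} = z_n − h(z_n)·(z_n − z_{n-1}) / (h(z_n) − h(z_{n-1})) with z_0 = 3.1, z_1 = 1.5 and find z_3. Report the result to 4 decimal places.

2.6528

h(3.1) = 6.270000, h(1.5) = -3.650000
z_2 = 1.500000 − (-3.650000)·(1.500000 − 3.100000) / (-3.650000 − 6.270000) = 1.500000 − (5.840000)/(-9.920000) = 2.088710
h(2.088710) = -1.786069
z_3 = 2.088710 − (-1.786069)·(2.088710 − 1.500000) / (-1.786069 − (-3.650000)) = 2.088710 − (-1.051476)/(1.863931) = 2.652827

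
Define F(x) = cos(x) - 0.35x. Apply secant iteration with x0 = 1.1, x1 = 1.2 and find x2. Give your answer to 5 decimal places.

F(1.1) = 0.0685961, F(1.2) = -0.0576422
x2 = 1.2000000 − (-0.0576422)·(1.2000000 − 1.1000000) / (-0.0576422 − 0.0685961) = 1.2000000 − (-0.0057642)/(-0.1262384) = 1.1543386

1.15434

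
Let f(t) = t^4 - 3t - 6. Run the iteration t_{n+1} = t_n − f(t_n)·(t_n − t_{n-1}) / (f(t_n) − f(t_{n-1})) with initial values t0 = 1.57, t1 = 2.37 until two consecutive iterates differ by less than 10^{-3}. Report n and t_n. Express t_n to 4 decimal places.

f(1.57) = -4.634268, f(2.37) = 18.439566
t2 = 2.370000 − 18.439566·(0.800000)/(23.073834) = 1.730676;  |Δ| = 0.639324
f(1.730676) = -2.220566
t3 = 1.730676 − (-2.220566)·(-0.639324)/(-20.660132) = 1.799391;  |Δ| = 0.068715
f(1.799391) = -0.914770
t4 = 1.799391 − (-0.914770)·(0.068715)/(1.305797) = 1.847529;  |Δ| = 0.048138
f(1.847529) = 0.108465
t5 = 1.847529 − 0.108465·(0.048138)/(1.023235) = 1.842426;  |Δ| = 0.005103
f(1.842426) = -0.004412
t6 = 1.842426 − (-0.004412)·(-0.005103)/(-0.112877) = 1.842626;  |Δ| = 0.000199
|t6 − t5| = 0.000199 < 10^{-3}

n = 6, t_n = 1.8426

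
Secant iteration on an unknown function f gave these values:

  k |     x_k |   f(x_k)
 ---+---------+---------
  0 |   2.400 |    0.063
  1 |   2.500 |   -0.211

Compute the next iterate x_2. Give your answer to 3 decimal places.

x_2 = 2.500 − (-0.211)·(2.500 − 2.400) / (-0.211 − 0.063)
   = 2.500 − (-0.02110)/(-0.27400) = 2.42299

2.423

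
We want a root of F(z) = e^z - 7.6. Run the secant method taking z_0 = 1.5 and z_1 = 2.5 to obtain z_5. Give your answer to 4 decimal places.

2.0281

F(1.5) = -3.118311, F(2.5) = 4.582494
z_2 = 2.500000 − 4.582494·(2.500000 − 1.500000) / (4.582494 − (-3.118311)) = 2.500000 − (4.582494)/(7.700805) = 1.904933
F(1.904933) = -0.881042
z_3 = 1.904933 − (-0.881042)·(1.904933 − 2.500000) / (-0.881042 − 4.582494) = 1.904933 − (0.524279)/(-5.463536) = 2.000893
F(2.000893) = -0.204345
z_4 = 2.000893 − (-0.204345)·(2.000893 − 1.904933) / (-0.204345 − (-0.881042)) = 2.000893 − (-0.019609)/(0.676697) = 2.029870
F(2.029870) = 0.013096
z_5 = 2.029870 − 0.013096·(2.029870 − 2.000893) / (0.013096 − (-0.204345)) = 2.029870 − (0.000379)/(0.217441) = 2.028125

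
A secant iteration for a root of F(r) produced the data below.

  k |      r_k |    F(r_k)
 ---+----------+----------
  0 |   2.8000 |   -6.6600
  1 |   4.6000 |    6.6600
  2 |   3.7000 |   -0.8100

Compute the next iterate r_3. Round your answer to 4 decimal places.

r_3 = 3.7000 − (-0.8100)·(3.7000 − 4.6000) / (-0.8100 − 6.6600)
   = 3.7000 − (0.729000)/(-7.470000) = 3.797590

3.7976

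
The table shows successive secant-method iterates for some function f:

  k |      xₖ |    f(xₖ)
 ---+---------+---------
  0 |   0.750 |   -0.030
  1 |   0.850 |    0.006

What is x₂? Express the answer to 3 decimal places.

x₂ = 0.850 − 0.006·(0.850 − 0.750) / (0.006 − (-0.030))
   = 0.850 − (0.00060)/(0.03600) = 0.83333

0.833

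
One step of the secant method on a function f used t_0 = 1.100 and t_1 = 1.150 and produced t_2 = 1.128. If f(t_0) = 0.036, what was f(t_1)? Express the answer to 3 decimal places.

-0.028

The secant line through (1.100, 0.036) and (1.150, f(t_1)) crosses zero at t_2 = 1.128.
So (1.100, 0.036), (1.150, f(t_1)), (1.128, 0) are collinear:
f(t_1) = 0.036 · (1.150 − 1.128) / (1.100 − 1.128) = 0.036 · (0.02200)/(-0.02800) = -0.02829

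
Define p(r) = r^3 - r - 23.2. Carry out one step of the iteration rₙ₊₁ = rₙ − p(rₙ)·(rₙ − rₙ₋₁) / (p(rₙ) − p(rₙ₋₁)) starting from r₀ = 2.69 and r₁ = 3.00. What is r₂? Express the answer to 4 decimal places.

2.9657

p(2.69) = -6.424891, p(3.00) = 0.800000
r₂ = 3.000000 − 0.800000·(3.000000 − 2.690000) / (0.800000 − (-6.424891)) = 3.000000 − (0.248000)/(7.224891) = 2.965674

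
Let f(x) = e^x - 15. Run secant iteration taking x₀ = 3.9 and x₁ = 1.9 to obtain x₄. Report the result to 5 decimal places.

f(3.9) = 34.4024491, f(1.9) = -8.3141056
x₂ = 1.9000000 − (-8.3141056)·(1.9000000 − 3.9000000) / (-8.3141056 − 34.4024491) = 1.9000000 − (16.6282111)/(-42.7165547) = 2.2892685
f(2.2892685) = -5.1322827
x₃ = 2.2892685 − (-5.1322827)·(2.2892685 − 1.9000000) / (-5.1322827 − (-8.3141056)) = 2.2892685 − (-1.9978362)/(3.1818228) = 2.9171590
f(2.9171590) = 3.4886868
x₄ = 2.9171590 − 3.4886868·(2.9171590 − 2.2892685) / (3.4886868 − (-5.1322827)) = 2.9171590 − (2.1905132)/(8.6209695) = 2.6630677

2.66307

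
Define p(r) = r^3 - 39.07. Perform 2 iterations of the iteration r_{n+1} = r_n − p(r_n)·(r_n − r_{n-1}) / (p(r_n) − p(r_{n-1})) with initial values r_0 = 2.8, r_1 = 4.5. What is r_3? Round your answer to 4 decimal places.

p(2.8) = -17.118000, p(4.5) = 52.055000
r_2 = 4.500000 − 52.055000·(4.500000 − 2.800000) / (52.055000 − (-17.118000)) = 4.500000 − (88.493500)/(69.173000) = 3.220693
p(3.220693) = -5.662190
r_3 = 3.220693 − (-5.662190)·(3.220693 − 4.500000) / (-5.662190 − 52.055000) = 3.220693 − (7.243679)/(-57.717190) = 3.346196

3.3462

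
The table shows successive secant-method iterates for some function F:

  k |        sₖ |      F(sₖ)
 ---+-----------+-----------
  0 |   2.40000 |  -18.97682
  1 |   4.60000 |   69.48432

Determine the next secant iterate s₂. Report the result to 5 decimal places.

2.87195

s₂ = 4.60000 − 69.48432·(4.60000 − 2.40000) / (69.48432 − (-18.97682))
   = 4.60000 − (152.8655040)/(88.4611400) = 2.8719474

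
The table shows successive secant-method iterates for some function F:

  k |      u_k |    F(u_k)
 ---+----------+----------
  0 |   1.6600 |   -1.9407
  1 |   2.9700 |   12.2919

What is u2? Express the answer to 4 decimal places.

u2 = 2.9700 − 12.2919·(2.9700 − 1.6600) / (12.2919 − (-1.9407))
   = 2.9700 − (16.102389)/(14.232600) = 1.838626

1.8386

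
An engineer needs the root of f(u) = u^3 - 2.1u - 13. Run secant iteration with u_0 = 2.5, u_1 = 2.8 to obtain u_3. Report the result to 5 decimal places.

2.64707

f(2.5) = -2.6250000, f(2.8) = 3.0720000
u_2 = 2.8000000 − 3.0720000·(2.8000000 − 2.5000000) / (3.0720000 − (-2.6250000)) = 2.8000000 − (0.9216000)/(5.6970000) = 2.6382306
f(2.6382306) = -0.1775106
u_3 = 2.6382306 − (-0.1775106)·(2.6382306 − 2.8000000) / (-0.1775106 − 3.0720000) = 2.6382306 − (0.0287158)/(-3.2495106) = 2.6470676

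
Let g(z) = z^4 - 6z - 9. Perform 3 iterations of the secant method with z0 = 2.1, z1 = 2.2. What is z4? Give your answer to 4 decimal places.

2.1656

g(2.1) = -2.151900, g(2.2) = 1.225600
z2 = 2.200000 − 1.225600·(2.200000 − 2.100000) / (1.225600 − (-2.151900)) = 2.200000 − (0.122560)/(3.377500) = 2.163713
g(2.163713) = -0.064401
z3 = 2.163713 − (-0.064401)·(2.163713 − 2.200000) / (-0.064401 − 1.225600) = 2.163713 − (0.002337)/(-1.290001) = 2.165524
g(2.165524) = -0.001775
z4 = 2.165524 − (-0.001775)·(2.165524 − 2.163713) / (-0.001775 − (-0.064401)) = 2.165524 − (-0.000003)/(0.062626) = 2.165576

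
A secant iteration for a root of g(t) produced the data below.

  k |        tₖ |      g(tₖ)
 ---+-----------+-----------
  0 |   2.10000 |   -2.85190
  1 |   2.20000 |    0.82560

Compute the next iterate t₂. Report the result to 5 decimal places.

2.17755

t₂ = 2.20000 − 0.82560·(2.20000 − 2.10000) / (0.82560 − (-2.85190))
   = 2.20000 − (0.0825600)/(3.6775000) = 2.1775500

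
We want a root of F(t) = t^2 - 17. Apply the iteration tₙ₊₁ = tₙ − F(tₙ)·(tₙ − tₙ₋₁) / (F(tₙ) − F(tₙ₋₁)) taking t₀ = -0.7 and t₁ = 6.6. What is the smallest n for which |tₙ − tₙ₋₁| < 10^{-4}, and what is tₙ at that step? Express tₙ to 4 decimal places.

n = 8, tₙ = 4.1231

F(-0.7) = -16.510000, F(6.6) = 26.560000
t₂ = 6.600000 − 26.560000·(7.300000)/(43.070000) = 2.098305;  |Δ| = 4.501695
F(2.098305) = -12.597116
t₃ = 2.098305 − (-12.597116)·(-4.501695)/(-39.157116) = 3.546532;  |Δ| = 1.448226
F(3.546532) = -4.422114
t₄ = 3.546532 − (-4.422114)·(1.448226)/(8.175002) = 4.329922;  |Δ| = 0.783391
F(4.329922) = 1.748229
t₅ = 4.329922 − 1.748229·(0.783391)/(6.170343) = 4.107966;  |Δ| = 0.221956
F(4.107966) = -0.124614
t₆ = 4.107966 − (-0.124614)·(-0.221956)/(-1.872843) = 4.122735;  |Δ| = 0.014768
F(4.122735) = -0.003060
t₇ = 4.122735 − (-0.003060)·(0.014768)/(0.121554) = 4.123106;  |Δ| = 0.000372
F(4.123106) = 0.000006
t₈ = 4.123106 − 0.000006·(0.000372)/(0.003065) = 4.123106;  |Δ| = 0.000001
|t₈ − t₇| = 0.000001 < 10^{-4}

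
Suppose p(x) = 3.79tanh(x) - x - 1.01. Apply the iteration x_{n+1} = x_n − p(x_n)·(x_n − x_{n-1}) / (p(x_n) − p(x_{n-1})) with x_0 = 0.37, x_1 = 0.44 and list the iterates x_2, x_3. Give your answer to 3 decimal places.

0.387, 0.387

p(0.37) = -0.03837, p(0.44) = 0.11771
x_2 = 0.44000 − 0.11771·(0.44000 − 0.37000) / (0.11771 − (-0.03837)) = 0.44000 − (0.00824)/(0.15608) = 0.38721
p(0.38721) = 0.00112
x_3 = 0.38721 − 0.00112·(0.38721 − 0.44000) / (0.00112 − 0.11771) = 0.38721 − (-0.00006)/(-0.11660) = 0.38670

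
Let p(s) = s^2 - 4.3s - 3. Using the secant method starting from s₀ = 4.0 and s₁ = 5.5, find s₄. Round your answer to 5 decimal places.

p(4.0) = -4.2000000, p(5.5) = 3.6000000
s₂ = 5.5000000 − 3.6000000·(5.5000000 − 4.0000000) / (3.6000000 − (-4.2000000)) = 5.5000000 − (5.4000000)/(7.8000000) = 4.8076923
p(4.8076923) = -0.5591716
s₃ = 4.8076923 − (-0.5591716)·(4.8076923 − 5.5000000) / (-0.5591716 − 3.6000000) = 4.8076923 − (0.3871188)/(-4.1591716) = 4.9007682
p(4.9007682) = -0.0557741
s₄ = 4.9007682 − (-0.0557741)·(4.9007682 − 4.8076923) / (-0.0557741 − (-0.5591716)) = 4.9007682 − (-0.0051912)/(0.5033975) = 4.9110806

4.91108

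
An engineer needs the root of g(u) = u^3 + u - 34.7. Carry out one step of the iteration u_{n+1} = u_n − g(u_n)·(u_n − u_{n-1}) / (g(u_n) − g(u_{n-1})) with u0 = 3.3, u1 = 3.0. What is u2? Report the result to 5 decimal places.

3.15265

g(3.3) = 4.5370000, g(3.0) = -4.7000000
u2 = 3.0000000 − (-4.7000000)·(3.0000000 − 3.3000000) / (-4.7000000 − 4.5370000) = 3.0000000 − (1.4100000)/(-9.2370000) = 3.1526470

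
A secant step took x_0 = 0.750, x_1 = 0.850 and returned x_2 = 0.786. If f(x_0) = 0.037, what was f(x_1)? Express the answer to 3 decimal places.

-0.066

The secant line through (0.750, 0.037) and (0.850, f(x_1)) crosses zero at x_2 = 0.786.
So (0.750, 0.037), (0.850, f(x_1)), (0.786, 0) are collinear:
f(x_1) = 0.037 · (0.850 − 0.786) / (0.750 − 0.786) = 0.037 · (0.06400)/(-0.03600) = -0.06578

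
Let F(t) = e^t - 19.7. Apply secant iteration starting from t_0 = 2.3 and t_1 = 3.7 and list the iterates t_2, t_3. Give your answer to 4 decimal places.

F(2.3) = -9.725818, F(3.7) = 20.747304
t_2 = 3.700000 − 20.747304·(3.700000 − 2.300000) / (20.747304 − (-9.725818)) = 3.700000 − (29.046226)/(30.473122) = 2.746825
F(2.746825) = -4.106959
t_3 = 2.746825 − (-4.106959)·(2.746825 − 3.700000) / (-4.106959 − 20.747304) = 2.746825 − (3.914652)/(-24.854263) = 2.904329

2.7468, 2.9043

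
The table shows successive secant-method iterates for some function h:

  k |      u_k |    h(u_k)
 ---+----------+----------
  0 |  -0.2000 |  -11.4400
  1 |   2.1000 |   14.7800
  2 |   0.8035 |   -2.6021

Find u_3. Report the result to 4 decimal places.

u_3 = 0.8035 − (-2.6021)·(0.8035 − 2.1000) / (-2.6021 − 14.7800)
   = 0.8035 − (3.373623)/(-17.382100) = 0.997586

0.9976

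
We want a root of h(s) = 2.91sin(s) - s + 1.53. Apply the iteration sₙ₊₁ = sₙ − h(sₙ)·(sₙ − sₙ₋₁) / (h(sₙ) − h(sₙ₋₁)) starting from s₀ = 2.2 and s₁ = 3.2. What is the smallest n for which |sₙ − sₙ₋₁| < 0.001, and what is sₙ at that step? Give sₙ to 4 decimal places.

n = 5, sₙ = 2.7202

h(2.2) = 1.682725, h(3.2) = -1.839869
s₂ = 3.200000 − (-1.839869)·(1.000000)/(-3.522593) = 2.677695;  |Δ| = 0.522305
h(2.677695) = 0.154348
s₃ = 2.677695 − 0.154348·(-0.522305)/(1.994217) = 2.718120;  |Δ| = 0.040425
h(2.718120) = 0.007683
s₄ = 2.718120 − 0.007683·(0.040425)/(-0.146665) = 2.720238;  |Δ| = 0.002118
h(2.720238) = -0.000055
s₅ = 2.720238 − (-0.000055)·(0.002118)/(-0.007738) = 2.720222;  |Δ| = 0.000015
|s₅ − s₄| = 0.000015 < 0.001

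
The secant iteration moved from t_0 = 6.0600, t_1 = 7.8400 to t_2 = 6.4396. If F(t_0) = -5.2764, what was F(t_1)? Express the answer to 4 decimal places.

19.4654

The secant line through (6.0600, -5.2764) and (7.8400, F(t_1)) crosses zero at t_2 = 6.4396.
So (6.0600, -5.2764), (7.8400, F(t_1)), (6.4396, 0) are collinear:
F(t_1) = -5.2764 · (7.8400 − 6.4396) / (6.0600 − 6.4396) = -5.2764 · (1.400400)/(-0.379600) = 19.465412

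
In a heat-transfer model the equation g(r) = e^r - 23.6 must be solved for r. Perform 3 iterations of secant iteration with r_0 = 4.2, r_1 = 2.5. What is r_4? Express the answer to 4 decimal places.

g(4.2) = 43.086331, g(2.5) = -11.417506
r_2 = 2.500000 − (-11.417506)·(2.500000 − 4.200000) / (-11.417506 − 43.086331) = 2.500000 − (19.409760)/(-54.503837) = 2.856117
g(2.856117) = -6.206139
r_3 = 2.856117 − (-6.206139)·(2.856117 − 2.500000) / (-6.206139 − (-11.417506)) = 2.856117 − (-2.210114)/(5.211367) = 3.280212
g(3.280212) = 2.981411
r_4 = 3.280212 − 2.981411·(3.280212 − 2.856117) / (2.981411 − (-6.206139)) = 3.280212 − (1.264401)/(9.187550) = 3.142591

3.1426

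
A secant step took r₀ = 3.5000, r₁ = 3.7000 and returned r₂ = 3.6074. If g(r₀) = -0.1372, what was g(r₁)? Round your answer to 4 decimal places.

The secant line through (3.5000, -0.1372) and (3.7000, g(r₁)) crosses zero at r₂ = 3.6074.
So (3.5000, -0.1372), (3.7000, g(r₁)), (3.6074, 0) are collinear:
g(r₁) = -0.1372 · (3.7000 − 3.6074) / (3.5000 − 3.6074) = -0.1372 · (0.092600)/(-0.107400) = 0.118293

0.1183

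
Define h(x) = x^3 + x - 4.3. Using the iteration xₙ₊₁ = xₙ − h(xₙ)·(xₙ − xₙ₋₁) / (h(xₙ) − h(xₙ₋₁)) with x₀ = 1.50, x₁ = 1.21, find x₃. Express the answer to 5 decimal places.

h(1.50) = 0.5750000, h(1.21) = -1.3184390
x₂ = 1.2100000 − (-1.3184390)·(1.2100000 − 1.5000000) / (-1.3184390 − 0.5750000) = 1.2100000 − (0.3823473)/(-1.8934390) = 1.4119327
h(1.4119327) = -0.0733031
x₃ = 1.4119327 − (-0.0733031)·(1.4119327 − 1.2100000) / (-0.0733031 − (-1.3184390)) = 1.4119327 − (-0.0148023)/(1.2451359) = 1.4238208

1.42382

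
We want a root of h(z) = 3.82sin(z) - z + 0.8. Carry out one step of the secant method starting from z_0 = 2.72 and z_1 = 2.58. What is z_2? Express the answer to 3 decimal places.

h(2.72) = -0.35680, h(2.58) = 0.25428
z_2 = 2.58000 − 0.25428·(2.58000 − 2.72000) / (0.25428 − (-0.35680)) = 2.58000 − (-0.03560)/(0.61109) = 2.63826

2.638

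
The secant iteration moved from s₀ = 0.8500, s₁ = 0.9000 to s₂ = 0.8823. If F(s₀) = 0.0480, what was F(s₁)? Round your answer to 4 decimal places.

-0.0263

The secant line through (0.8500, 0.0480) and (0.9000, F(s₁)) crosses zero at s₂ = 0.8823.
So (0.8500, 0.0480), (0.9000, F(s₁)), (0.8823, 0) are collinear:
F(s₁) = 0.0480 · (0.9000 − 0.8823) / (0.8500 − 0.8823) = 0.0480 · (0.017700)/(-0.032300) = -0.026303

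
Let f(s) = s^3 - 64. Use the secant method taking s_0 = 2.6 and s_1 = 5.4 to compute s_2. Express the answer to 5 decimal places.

3.52922

f(2.6) = -46.4240000, f(5.4) = 93.4640000
s_2 = 5.4000000 − 93.4640000·(5.4000000 − 2.6000000) / (93.4640000 − (-46.4240000)) = 5.4000000 − (261.6992000)/(139.8880000) = 3.5292234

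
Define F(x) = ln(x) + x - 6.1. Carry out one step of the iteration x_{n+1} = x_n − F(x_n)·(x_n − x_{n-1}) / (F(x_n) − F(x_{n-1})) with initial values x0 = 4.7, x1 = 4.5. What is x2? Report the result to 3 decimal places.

4.579

F(4.7) = 0.14756, F(4.5) = -0.09592
x2 = 4.50000 − (-0.09592)·(4.50000 − 4.70000) / (-0.09592 − 0.14756) = 4.50000 − (0.01918)/(-0.24349) = 4.57879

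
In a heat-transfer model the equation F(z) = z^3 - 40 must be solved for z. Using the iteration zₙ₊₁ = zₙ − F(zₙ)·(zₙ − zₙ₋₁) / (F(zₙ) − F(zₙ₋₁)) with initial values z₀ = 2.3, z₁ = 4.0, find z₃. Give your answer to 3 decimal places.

F(2.3) = -27.83300, F(4.0) = 24.00000
z₂ = 4.00000 − 24.00000·(4.00000 − 2.30000) / (24.00000 − (-27.83300)) = 4.00000 − (40.80000)/(51.83300) = 3.21286
F(3.21286) = -6.83545
z₃ = 3.21286 − (-6.83545)·(3.21286 − 4.00000) / (-6.83545 − 24.00000) = 3.21286 − (5.38048)/(-30.83545) = 3.38735

3.387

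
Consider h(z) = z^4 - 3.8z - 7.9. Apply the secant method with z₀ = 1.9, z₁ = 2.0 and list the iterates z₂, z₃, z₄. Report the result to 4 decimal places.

h(1.9) = -2.087900, h(2.0) = 0.500000
z₂ = 2.000000 − 0.500000·(2.000000 − 1.900000) / (0.500000 − (-2.087900)) = 2.000000 − (0.050000)/(2.587900) = 1.980679
h(1.980679) = -0.035942
z₃ = 1.980679 − (-0.035942)·(1.980679 − 2.000000) / (-0.035942 − 0.500000) = 1.980679 − (0.000694)/(-0.535942) = 1.981975
h(1.981975) = -0.000554
z₄ = 1.981975 − (-0.000554)·(1.981975 − 1.980679) / (-0.000554 − (-0.035942)) = 1.981975 − (-0.000001)/(0.035388) = 1.981995

1.9807, 1.9820, 1.9820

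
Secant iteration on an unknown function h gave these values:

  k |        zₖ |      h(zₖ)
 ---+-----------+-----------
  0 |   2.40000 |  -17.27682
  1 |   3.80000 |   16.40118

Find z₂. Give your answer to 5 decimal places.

3.11820

z₂ = 3.80000 − 16.40118·(3.80000 − 2.40000) / (16.40118 − (-17.27682))
   = 3.80000 − (22.9616520)/(33.6780000) = 3.1182002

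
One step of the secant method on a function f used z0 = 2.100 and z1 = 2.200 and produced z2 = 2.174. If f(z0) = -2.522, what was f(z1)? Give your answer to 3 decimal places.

0.886

The secant line through (2.100, -2.522) and (2.200, f(z1)) crosses zero at z2 = 2.174.
So (2.100, -2.522), (2.200, f(z1)), (2.174, 0) are collinear:
f(z1) = -2.522 · (2.200 − 2.174) / (2.100 − 2.174) = -2.522 · (0.02600)/(-0.07400) = 0.88611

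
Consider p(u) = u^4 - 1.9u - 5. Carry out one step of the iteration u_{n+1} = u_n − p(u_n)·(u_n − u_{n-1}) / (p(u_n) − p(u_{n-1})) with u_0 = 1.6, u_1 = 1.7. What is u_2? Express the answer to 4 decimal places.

1.6924

p(1.6) = -1.486400, p(1.7) = 0.122100
u_2 = 1.700000 − 0.122100·(1.700000 − 1.600000) / (0.122100 − (-1.486400)) = 1.700000 − (0.012210)/(1.608500) = 1.692409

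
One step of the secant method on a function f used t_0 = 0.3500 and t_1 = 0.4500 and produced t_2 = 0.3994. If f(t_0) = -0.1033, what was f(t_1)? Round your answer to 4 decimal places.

The secant line through (0.3500, -0.1033) and (0.4500, f(t_1)) crosses zero at t_2 = 0.3994.
So (0.3500, -0.1033), (0.4500, f(t_1)), (0.3994, 0) are collinear:
f(t_1) = -0.1033 · (0.4500 − 0.3994) / (0.3500 − 0.3994) = -0.1033 · (0.050600)/(-0.049400) = 0.105809

0.1058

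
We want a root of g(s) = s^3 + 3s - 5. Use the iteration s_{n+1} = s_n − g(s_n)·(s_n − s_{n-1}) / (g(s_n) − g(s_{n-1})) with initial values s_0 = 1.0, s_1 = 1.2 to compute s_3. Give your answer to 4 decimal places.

1.1541

g(1.0) = -1.000000, g(1.2) = 0.328000
s_2 = 1.200000 − 0.328000·(1.200000 − 1.000000) / (0.328000 − (-1.000000)) = 1.200000 − (0.065600)/(1.328000) = 1.150602
g(1.150602) = -0.024926
s_3 = 1.150602 − (-0.024926)·(1.150602 − 1.200000) / (-0.024926 − 0.328000) = 1.150602 − (0.001231)/(-0.352926) = 1.154091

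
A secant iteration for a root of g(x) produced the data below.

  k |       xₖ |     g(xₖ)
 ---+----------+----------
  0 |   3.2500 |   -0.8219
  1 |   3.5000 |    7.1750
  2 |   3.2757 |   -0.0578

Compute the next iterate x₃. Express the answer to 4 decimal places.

x₃ = 3.2757 − (-0.0578)·(3.2757 − 3.5000) / (-0.0578 − 7.1750)
   = 3.2757 − (0.012965)/(-7.232800) = 3.277492

3.2775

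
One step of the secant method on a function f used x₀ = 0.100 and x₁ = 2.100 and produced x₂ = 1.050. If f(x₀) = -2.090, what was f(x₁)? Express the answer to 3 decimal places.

2.310

The secant line through (0.100, -2.090) and (2.100, f(x₁)) crosses zero at x₂ = 1.050.
So (0.100, -2.090), (2.100, f(x₁)), (1.050, 0) are collinear:
f(x₁) = -2.090 · (2.100 − 1.050) / (0.100 − 1.050) = -2.090 · (1.05000)/(-0.95000) = 2.31000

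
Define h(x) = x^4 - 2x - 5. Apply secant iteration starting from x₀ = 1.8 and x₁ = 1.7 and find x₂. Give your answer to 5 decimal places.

h(1.8) = 1.8976000, h(1.7) = -0.0479000
x₂ = 1.7000000 − (-0.0479000)·(1.7000000 − 1.8000000) / (-0.0479000 − 1.8976000) = 1.7000000 − (0.0047900)/(-1.9455000) = 1.7024621

1.70246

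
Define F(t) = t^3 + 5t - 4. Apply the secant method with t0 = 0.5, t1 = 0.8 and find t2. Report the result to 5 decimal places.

F(0.5) = -1.3750000, F(0.8) = 0.5120000
t2 = 0.8000000 − 0.5120000·(0.8000000 − 0.5000000) / (0.5120000 − (-1.3750000)) = 0.8000000 − (0.1536000)/(1.8870000) = 0.7186010

0.71860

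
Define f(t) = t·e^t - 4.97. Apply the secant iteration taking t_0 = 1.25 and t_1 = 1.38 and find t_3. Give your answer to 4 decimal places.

1.3232

f(1.25) = -0.607071, f(1.38) = 0.515364
t_2 = 1.380000 − 0.515364·(1.380000 − 1.250000) / (0.515364 − (-0.607071)) = 1.380000 − (0.066997)/(1.122436) = 1.320311
f(1.320311) = -0.025985
t_3 = 1.320311 − (-0.025985)·(1.320311 − 1.380000) / (-0.025985 − 0.515364) = 1.320311 − (0.001551)/(-0.541349) = 1.323176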